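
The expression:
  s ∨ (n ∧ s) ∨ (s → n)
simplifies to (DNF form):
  True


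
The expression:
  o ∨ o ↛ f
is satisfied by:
  {o: True}


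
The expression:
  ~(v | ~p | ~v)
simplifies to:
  False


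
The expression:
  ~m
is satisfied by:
  {m: False}


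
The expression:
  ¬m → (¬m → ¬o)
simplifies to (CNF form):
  m ∨ ¬o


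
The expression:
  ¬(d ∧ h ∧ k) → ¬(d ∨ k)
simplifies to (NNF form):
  (d ∨ ¬k) ∧ (h ∨ ¬k) ∧ (k ∨ ¬d)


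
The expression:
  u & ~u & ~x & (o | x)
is never true.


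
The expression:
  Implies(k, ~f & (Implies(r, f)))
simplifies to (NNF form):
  ~k | (~f & ~r)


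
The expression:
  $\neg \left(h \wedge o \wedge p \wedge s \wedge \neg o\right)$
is always true.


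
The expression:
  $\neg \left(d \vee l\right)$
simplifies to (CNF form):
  $\neg d \wedge \neg l$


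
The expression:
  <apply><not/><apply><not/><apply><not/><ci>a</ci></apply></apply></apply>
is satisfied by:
  {a: False}


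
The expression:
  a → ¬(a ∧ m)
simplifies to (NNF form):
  ¬a ∨ ¬m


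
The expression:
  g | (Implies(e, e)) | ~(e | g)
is always true.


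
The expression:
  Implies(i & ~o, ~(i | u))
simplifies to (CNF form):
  o | ~i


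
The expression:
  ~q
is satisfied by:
  {q: False}


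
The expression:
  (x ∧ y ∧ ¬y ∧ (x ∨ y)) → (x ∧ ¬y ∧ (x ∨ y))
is always true.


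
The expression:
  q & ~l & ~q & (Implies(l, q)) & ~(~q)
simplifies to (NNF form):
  False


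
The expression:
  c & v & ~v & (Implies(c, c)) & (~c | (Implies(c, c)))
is never true.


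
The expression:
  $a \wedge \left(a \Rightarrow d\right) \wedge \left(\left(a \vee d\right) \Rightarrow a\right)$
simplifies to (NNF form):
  $a \wedge d$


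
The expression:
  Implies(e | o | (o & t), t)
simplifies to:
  t | (~e & ~o)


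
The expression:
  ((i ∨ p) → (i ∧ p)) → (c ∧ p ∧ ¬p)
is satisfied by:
  {i: True, p: False}
  {p: True, i: False}


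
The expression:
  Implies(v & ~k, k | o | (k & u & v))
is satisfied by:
  {k: True, o: True, v: False}
  {k: True, v: False, o: False}
  {o: True, v: False, k: False}
  {o: False, v: False, k: False}
  {k: True, o: True, v: True}
  {k: True, v: True, o: False}
  {o: True, v: True, k: False}


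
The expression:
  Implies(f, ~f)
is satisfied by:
  {f: False}


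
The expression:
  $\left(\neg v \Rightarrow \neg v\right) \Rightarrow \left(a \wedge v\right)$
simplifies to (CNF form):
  $a \wedge v$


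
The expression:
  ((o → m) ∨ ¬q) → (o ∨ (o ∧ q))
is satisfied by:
  {o: True}


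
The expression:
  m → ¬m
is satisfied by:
  {m: False}


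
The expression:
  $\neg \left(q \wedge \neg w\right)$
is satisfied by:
  {w: True, q: False}
  {q: False, w: False}
  {q: True, w: True}


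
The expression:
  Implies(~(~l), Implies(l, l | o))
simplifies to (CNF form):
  True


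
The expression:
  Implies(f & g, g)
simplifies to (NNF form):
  True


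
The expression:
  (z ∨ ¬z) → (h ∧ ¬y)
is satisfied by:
  {h: True, y: False}


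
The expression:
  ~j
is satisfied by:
  {j: False}


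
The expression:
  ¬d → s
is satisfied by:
  {d: True, s: True}
  {d: True, s: False}
  {s: True, d: False}


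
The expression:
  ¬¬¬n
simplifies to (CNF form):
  ¬n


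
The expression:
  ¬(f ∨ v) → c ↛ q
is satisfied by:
  {v: True, f: True, c: True, q: False}
  {v: True, f: True, c: False, q: False}
  {q: True, v: True, f: True, c: True}
  {q: True, v: True, f: True, c: False}
  {v: True, c: True, f: False, q: False}
  {v: True, c: False, f: False, q: False}
  {v: True, q: True, c: True, f: False}
  {v: True, q: True, c: False, f: False}
  {f: True, c: True, v: False, q: False}
  {f: True, v: False, c: False, q: False}
  {q: True, f: True, c: True, v: False}
  {q: True, f: True, v: False, c: False}
  {c: True, v: False, f: False, q: False}


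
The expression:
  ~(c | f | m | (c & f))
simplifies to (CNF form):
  ~c & ~f & ~m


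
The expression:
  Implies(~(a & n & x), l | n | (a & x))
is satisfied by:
  {n: True, a: True, l: True, x: True}
  {n: True, a: True, l: True, x: False}
  {n: True, l: True, x: True, a: False}
  {n: True, l: True, x: False, a: False}
  {n: True, a: True, x: True, l: False}
  {n: True, a: True, x: False, l: False}
  {n: True, x: True, l: False, a: False}
  {n: True, x: False, l: False, a: False}
  {a: True, l: True, x: True, n: False}
  {a: True, l: True, x: False, n: False}
  {l: True, x: True, n: False, a: False}
  {l: True, n: False, x: False, a: False}
  {a: True, x: True, n: False, l: False}


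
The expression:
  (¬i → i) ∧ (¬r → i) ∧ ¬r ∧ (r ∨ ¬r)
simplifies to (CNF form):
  i ∧ ¬r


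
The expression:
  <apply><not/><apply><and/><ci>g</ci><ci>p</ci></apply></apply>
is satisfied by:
  {p: False, g: False}
  {g: True, p: False}
  {p: True, g: False}


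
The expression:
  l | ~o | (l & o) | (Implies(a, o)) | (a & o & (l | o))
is always true.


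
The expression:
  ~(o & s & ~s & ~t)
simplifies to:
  True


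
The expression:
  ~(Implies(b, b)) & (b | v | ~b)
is never true.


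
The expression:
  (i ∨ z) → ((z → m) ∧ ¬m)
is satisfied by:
  {z: False, m: False, i: False}
  {i: True, z: False, m: False}
  {m: True, z: False, i: False}


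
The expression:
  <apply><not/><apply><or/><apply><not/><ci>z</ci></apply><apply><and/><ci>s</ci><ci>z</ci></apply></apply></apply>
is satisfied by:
  {z: True, s: False}


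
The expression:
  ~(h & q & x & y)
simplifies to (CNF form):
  ~h | ~q | ~x | ~y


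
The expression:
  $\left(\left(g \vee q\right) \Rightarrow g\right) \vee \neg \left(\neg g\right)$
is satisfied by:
  {g: True, q: False}
  {q: False, g: False}
  {q: True, g: True}


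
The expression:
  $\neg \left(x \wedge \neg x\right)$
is always true.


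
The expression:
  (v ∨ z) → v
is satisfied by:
  {v: True, z: False}
  {z: False, v: False}
  {z: True, v: True}


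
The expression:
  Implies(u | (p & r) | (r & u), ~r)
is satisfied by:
  {p: False, r: False, u: False}
  {u: True, p: False, r: False}
  {p: True, u: False, r: False}
  {u: True, p: True, r: False}
  {r: True, u: False, p: False}


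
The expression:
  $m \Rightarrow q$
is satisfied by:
  {q: True, m: False}
  {m: False, q: False}
  {m: True, q: True}


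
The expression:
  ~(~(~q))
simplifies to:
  ~q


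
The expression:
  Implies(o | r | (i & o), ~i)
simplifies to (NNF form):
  ~i | (~o & ~r)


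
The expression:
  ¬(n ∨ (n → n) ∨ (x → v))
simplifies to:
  False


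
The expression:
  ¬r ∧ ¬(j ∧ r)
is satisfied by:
  {r: False}


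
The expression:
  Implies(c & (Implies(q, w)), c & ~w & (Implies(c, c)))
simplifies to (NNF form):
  ~c | ~w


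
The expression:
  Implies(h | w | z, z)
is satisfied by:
  {z: True, h: False, w: False}
  {z: True, w: True, h: False}
  {z: True, h: True, w: False}
  {z: True, w: True, h: True}
  {w: False, h: False, z: False}


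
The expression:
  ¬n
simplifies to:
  ¬n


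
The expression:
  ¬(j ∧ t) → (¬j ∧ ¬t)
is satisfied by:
  {j: False, t: False}
  {t: True, j: True}


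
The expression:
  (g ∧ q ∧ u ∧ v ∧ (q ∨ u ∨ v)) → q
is always true.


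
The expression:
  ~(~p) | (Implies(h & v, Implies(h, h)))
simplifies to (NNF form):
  True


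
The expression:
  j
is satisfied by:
  {j: True}


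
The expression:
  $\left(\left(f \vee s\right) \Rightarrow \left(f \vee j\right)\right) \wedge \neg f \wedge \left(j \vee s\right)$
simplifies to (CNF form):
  $j \wedge \neg f$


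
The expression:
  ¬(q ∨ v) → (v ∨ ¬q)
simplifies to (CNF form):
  True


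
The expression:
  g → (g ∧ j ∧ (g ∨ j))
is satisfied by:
  {j: True, g: False}
  {g: False, j: False}
  {g: True, j: True}


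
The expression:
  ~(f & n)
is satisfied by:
  {n: False, f: False}
  {f: True, n: False}
  {n: True, f: False}


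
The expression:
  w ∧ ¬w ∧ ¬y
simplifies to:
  False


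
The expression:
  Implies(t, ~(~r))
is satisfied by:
  {r: True, t: False}
  {t: False, r: False}
  {t: True, r: True}


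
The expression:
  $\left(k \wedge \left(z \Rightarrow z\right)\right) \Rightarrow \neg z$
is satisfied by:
  {k: False, z: False}
  {z: True, k: False}
  {k: True, z: False}


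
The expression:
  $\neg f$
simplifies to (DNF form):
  $\neg f$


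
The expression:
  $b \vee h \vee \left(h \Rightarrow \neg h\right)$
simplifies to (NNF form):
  $\text{True}$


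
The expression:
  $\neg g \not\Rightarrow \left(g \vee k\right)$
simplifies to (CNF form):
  $\neg g \wedge \neg k$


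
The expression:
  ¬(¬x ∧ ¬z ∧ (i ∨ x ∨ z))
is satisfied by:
  {x: True, z: True, i: False}
  {x: True, i: False, z: False}
  {z: True, i: False, x: False}
  {z: False, i: False, x: False}
  {x: True, z: True, i: True}
  {x: True, i: True, z: False}
  {z: True, i: True, x: False}


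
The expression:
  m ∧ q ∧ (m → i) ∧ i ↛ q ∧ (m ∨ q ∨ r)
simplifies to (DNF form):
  False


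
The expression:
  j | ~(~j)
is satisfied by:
  {j: True}


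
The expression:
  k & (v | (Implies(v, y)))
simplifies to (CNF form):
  k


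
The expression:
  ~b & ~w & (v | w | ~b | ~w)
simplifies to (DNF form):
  ~b & ~w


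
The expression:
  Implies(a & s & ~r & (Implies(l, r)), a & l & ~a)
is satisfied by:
  {r: True, l: True, s: False, a: False}
  {r: True, s: False, l: False, a: False}
  {l: True, r: False, s: False, a: False}
  {r: False, s: False, l: False, a: False}
  {a: True, r: True, l: True, s: False}
  {a: True, r: True, s: False, l: False}
  {a: True, l: True, r: False, s: False}
  {a: True, r: False, s: False, l: False}
  {r: True, s: True, l: True, a: False}
  {r: True, s: True, a: False, l: False}
  {s: True, l: True, a: False, r: False}
  {s: True, a: False, l: False, r: False}
  {r: True, s: True, a: True, l: True}
  {r: True, s: True, a: True, l: False}
  {s: True, a: True, l: True, r: False}


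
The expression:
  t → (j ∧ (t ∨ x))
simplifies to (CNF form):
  j ∨ ¬t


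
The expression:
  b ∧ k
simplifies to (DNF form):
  b ∧ k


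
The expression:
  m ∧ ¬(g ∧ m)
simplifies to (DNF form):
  m ∧ ¬g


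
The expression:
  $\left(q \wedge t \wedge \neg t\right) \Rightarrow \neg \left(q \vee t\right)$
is always true.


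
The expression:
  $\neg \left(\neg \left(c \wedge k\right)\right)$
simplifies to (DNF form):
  $c \wedge k$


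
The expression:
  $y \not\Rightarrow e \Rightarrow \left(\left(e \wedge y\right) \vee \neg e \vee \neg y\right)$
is always true.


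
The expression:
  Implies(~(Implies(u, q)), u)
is always true.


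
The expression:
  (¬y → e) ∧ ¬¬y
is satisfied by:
  {y: True}


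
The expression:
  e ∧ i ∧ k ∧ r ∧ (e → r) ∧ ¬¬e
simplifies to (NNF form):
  e ∧ i ∧ k ∧ r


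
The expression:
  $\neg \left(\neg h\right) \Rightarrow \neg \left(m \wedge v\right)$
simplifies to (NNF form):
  $\neg h \vee \neg m \vee \neg v$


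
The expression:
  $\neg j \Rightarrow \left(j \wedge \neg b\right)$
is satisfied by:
  {j: True}


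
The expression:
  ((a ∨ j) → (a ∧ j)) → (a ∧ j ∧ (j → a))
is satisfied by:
  {a: True, j: True}
  {a: True, j: False}
  {j: True, a: False}


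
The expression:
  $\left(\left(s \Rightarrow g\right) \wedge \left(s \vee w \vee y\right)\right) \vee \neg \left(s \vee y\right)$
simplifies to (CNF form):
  $g \vee \neg s$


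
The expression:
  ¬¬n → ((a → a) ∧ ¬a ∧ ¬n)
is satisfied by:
  {n: False}


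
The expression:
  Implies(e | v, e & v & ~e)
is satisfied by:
  {v: False, e: False}


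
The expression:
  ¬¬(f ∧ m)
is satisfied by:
  {m: True, f: True}


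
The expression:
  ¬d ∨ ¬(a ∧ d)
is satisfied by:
  {d: False, a: False}
  {a: True, d: False}
  {d: True, a: False}


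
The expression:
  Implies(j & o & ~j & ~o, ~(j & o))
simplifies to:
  True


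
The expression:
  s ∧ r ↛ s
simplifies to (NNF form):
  False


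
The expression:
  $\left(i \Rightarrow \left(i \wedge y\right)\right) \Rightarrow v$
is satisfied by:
  {i: True, v: True, y: False}
  {v: True, y: False, i: False}
  {i: True, v: True, y: True}
  {v: True, y: True, i: False}
  {i: True, y: False, v: False}


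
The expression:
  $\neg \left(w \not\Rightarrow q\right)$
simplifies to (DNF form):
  $q \vee \neg w$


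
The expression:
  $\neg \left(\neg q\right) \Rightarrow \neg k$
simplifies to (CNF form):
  $\neg k \vee \neg q$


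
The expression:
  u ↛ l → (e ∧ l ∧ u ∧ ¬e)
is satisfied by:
  {l: True, u: False}
  {u: False, l: False}
  {u: True, l: True}


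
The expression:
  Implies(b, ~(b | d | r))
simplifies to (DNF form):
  ~b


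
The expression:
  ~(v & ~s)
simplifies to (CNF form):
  s | ~v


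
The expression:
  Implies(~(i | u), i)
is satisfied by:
  {i: True, u: True}
  {i: True, u: False}
  {u: True, i: False}


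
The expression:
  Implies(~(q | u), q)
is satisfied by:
  {q: True, u: True}
  {q: True, u: False}
  {u: True, q: False}


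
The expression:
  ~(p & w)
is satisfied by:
  {p: False, w: False}
  {w: True, p: False}
  {p: True, w: False}


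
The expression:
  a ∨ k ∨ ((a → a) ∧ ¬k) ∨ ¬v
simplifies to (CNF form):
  True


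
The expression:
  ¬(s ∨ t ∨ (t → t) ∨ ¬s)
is never true.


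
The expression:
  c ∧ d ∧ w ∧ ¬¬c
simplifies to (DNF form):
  c ∧ d ∧ w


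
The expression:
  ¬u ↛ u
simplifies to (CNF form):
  True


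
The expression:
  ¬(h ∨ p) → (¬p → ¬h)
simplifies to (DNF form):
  True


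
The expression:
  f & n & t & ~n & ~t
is never true.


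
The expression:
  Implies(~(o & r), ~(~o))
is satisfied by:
  {o: True}


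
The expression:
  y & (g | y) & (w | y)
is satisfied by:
  {y: True}


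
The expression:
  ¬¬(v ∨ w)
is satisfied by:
  {v: True, w: True}
  {v: True, w: False}
  {w: True, v: False}


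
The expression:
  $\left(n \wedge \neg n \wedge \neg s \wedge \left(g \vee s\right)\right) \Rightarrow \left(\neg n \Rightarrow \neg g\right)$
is always true.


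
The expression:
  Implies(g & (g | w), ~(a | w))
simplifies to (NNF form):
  ~g | (~a & ~w)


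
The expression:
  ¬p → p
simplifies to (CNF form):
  p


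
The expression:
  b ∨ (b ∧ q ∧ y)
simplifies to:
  b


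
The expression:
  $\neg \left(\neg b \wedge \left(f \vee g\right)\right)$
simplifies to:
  $b \vee \left(\neg f \wedge \neg g\right)$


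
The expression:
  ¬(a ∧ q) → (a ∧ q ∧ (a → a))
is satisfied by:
  {a: True, q: True}


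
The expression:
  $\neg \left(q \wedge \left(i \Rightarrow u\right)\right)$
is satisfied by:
  {i: True, u: False, q: False}
  {u: False, q: False, i: False}
  {i: True, u: True, q: False}
  {u: True, i: False, q: False}
  {q: True, i: True, u: False}


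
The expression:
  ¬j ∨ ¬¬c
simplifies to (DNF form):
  c ∨ ¬j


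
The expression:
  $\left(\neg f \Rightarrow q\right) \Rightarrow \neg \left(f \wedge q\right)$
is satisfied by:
  {q: False, f: False}
  {f: True, q: False}
  {q: True, f: False}


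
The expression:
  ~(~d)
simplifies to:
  d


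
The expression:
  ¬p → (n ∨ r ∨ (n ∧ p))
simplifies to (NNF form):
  n ∨ p ∨ r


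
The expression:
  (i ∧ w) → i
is always true.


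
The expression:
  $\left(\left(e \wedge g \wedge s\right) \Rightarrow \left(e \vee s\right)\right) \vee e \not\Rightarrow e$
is always true.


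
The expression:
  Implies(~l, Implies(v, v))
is always true.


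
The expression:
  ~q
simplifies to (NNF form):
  ~q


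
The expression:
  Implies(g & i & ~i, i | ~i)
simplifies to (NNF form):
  True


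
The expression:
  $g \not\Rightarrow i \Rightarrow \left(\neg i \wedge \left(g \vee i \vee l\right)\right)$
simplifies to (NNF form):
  $\text{True}$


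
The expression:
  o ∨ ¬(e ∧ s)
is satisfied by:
  {o: True, s: False, e: False}
  {s: False, e: False, o: False}
  {o: True, e: True, s: False}
  {e: True, s: False, o: False}
  {o: True, s: True, e: False}
  {s: True, o: False, e: False}
  {o: True, e: True, s: True}


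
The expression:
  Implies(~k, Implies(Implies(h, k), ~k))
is always true.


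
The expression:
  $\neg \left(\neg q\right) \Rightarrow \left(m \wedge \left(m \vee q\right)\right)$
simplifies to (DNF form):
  $m \vee \neg q$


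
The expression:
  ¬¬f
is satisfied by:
  {f: True}


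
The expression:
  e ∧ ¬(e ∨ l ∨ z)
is never true.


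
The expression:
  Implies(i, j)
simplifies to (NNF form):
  j | ~i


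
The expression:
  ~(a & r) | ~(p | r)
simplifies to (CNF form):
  ~a | ~r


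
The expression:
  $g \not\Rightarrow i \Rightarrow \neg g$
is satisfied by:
  {i: True, g: False}
  {g: False, i: False}
  {g: True, i: True}


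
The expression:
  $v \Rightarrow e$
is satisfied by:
  {e: True, v: False}
  {v: False, e: False}
  {v: True, e: True}


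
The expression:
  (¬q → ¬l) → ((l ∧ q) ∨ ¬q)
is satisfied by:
  {l: True, q: False}
  {q: False, l: False}
  {q: True, l: True}


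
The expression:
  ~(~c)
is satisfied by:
  {c: True}


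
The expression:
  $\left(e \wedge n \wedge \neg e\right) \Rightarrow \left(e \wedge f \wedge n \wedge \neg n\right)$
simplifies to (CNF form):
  $\text{True}$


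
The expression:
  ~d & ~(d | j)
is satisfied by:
  {d: False, j: False}


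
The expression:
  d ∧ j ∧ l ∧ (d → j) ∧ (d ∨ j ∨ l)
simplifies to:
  d ∧ j ∧ l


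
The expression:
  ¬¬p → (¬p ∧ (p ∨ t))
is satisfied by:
  {p: False}


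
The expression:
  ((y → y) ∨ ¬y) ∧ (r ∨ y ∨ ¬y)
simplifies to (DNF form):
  True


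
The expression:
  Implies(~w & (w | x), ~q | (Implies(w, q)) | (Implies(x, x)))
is always true.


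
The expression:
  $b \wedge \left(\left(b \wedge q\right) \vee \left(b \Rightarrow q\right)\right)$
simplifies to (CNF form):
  $b \wedge q$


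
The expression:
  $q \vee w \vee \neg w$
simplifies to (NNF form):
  $\text{True}$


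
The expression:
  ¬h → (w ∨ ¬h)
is always true.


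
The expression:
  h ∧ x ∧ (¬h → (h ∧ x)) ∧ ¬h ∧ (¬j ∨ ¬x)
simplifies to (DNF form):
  False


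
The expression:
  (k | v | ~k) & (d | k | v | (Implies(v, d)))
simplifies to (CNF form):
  True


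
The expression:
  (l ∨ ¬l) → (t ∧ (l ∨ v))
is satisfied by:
  {t: True, v: True, l: True}
  {t: True, v: True, l: False}
  {t: True, l: True, v: False}


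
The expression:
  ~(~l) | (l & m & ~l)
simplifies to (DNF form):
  l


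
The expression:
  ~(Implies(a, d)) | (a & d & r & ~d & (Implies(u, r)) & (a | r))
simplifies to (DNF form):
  a & ~d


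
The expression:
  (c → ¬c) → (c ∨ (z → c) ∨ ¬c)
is always true.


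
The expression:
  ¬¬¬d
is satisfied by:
  {d: False}


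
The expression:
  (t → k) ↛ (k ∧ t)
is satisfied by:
  {t: False}


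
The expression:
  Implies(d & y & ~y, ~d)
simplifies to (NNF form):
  True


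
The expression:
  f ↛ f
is never true.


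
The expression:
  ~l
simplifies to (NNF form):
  ~l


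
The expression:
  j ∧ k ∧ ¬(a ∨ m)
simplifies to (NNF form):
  j ∧ k ∧ ¬a ∧ ¬m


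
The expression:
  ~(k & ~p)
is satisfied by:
  {p: True, k: False}
  {k: False, p: False}
  {k: True, p: True}


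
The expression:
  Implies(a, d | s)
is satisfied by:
  {d: True, s: True, a: False}
  {d: True, s: False, a: False}
  {s: True, d: False, a: False}
  {d: False, s: False, a: False}
  {a: True, d: True, s: True}
  {a: True, d: True, s: False}
  {a: True, s: True, d: False}


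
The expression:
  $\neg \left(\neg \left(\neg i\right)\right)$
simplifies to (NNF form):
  $\neg i$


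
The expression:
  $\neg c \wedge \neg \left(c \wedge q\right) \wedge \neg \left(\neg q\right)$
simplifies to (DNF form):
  $q \wedge \neg c$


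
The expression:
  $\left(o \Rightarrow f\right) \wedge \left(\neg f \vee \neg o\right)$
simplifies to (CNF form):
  $\neg o$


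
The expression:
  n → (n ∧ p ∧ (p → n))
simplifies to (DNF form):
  p ∨ ¬n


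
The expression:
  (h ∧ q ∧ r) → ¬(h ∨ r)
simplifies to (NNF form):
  ¬h ∨ ¬q ∨ ¬r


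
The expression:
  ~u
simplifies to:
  ~u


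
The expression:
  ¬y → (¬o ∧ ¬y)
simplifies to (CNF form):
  y ∨ ¬o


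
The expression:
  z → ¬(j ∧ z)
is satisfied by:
  {z: False, j: False}
  {j: True, z: False}
  {z: True, j: False}


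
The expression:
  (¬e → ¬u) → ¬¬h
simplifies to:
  h ∨ (u ∧ ¬e)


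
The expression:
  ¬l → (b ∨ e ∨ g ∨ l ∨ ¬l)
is always true.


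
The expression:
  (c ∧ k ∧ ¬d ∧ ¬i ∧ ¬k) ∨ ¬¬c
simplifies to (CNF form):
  c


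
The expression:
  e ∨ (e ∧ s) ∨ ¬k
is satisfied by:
  {e: True, k: False}
  {k: False, e: False}
  {k: True, e: True}


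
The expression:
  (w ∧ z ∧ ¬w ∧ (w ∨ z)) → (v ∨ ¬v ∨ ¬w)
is always true.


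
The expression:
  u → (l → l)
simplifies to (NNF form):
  True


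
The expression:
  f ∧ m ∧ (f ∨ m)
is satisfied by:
  {m: True, f: True}


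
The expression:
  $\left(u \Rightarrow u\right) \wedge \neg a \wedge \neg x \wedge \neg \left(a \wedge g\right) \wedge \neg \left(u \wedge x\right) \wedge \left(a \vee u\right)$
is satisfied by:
  {u: True, x: False, a: False}


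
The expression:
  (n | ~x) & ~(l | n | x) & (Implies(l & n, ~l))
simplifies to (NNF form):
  ~l & ~n & ~x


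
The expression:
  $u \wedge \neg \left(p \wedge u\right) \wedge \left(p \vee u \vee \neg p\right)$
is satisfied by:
  {u: True, p: False}


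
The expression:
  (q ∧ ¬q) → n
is always true.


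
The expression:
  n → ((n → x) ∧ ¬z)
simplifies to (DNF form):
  (x ∧ ¬z) ∨ ¬n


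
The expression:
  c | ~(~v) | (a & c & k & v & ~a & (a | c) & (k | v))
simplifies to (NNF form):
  c | v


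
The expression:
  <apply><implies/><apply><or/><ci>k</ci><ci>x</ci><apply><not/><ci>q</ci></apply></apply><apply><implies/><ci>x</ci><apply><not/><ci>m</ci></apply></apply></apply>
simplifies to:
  <apply><or/><apply><not/><ci>m</ci></apply><apply><not/><ci>x</ci></apply></apply>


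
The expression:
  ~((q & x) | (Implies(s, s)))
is never true.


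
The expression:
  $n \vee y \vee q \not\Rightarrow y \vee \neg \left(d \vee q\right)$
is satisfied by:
  {n: True, y: True, q: True, d: False}
  {n: True, y: True, q: False, d: False}
  {n: True, q: True, d: False, y: False}
  {n: True, q: False, d: False, y: False}
  {y: True, q: True, d: False, n: False}
  {y: True, q: False, d: False, n: False}
  {q: True, y: False, d: False, n: False}
  {q: False, y: False, d: False, n: False}
  {n: True, y: True, d: True, q: True}
  {n: True, y: True, d: True, q: False}
  {n: True, d: True, q: True, y: False}
  {n: True, d: True, q: False, y: False}
  {d: True, y: True, q: True, n: False}
  {d: True, y: True, q: False, n: False}
  {d: True, q: True, y: False, n: False}


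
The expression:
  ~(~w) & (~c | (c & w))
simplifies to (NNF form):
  w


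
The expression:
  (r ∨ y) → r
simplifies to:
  r ∨ ¬y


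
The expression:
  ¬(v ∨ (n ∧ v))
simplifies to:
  ¬v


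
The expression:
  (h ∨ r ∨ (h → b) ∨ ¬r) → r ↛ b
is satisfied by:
  {r: True, b: False}


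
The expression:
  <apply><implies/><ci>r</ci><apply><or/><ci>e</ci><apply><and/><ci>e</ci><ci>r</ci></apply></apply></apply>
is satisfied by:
  {e: True, r: False}
  {r: False, e: False}
  {r: True, e: True}


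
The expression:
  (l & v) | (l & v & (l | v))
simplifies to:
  l & v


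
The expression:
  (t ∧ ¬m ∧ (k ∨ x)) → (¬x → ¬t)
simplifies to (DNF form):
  m ∨ x ∨ ¬k ∨ ¬t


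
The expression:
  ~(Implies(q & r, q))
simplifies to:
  False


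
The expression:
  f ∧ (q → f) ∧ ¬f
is never true.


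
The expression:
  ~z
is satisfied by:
  {z: False}


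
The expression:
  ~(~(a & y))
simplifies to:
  a & y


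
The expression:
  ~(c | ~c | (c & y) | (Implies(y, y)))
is never true.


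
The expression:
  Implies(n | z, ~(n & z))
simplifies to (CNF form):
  ~n | ~z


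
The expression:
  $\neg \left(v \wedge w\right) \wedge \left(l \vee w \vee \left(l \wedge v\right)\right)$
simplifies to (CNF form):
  $\left(l \vee w\right) \wedge \left(l \vee \neg v\right) \wedge \left(w \vee \neg w\right) \wedge \left(\neg v \vee \neg w\right)$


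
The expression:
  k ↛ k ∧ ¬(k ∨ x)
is never true.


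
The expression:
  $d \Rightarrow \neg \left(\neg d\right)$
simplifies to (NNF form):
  $\text{True}$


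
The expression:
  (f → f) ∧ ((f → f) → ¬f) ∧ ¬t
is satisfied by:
  {t: False, f: False}


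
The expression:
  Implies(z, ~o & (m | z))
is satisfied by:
  {o: False, z: False}
  {z: True, o: False}
  {o: True, z: False}


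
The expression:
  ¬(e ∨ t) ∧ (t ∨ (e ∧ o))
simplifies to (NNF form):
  False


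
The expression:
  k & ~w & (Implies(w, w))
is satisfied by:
  {k: True, w: False}


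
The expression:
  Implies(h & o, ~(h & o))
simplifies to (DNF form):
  ~h | ~o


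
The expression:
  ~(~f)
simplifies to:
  f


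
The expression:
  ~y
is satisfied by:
  {y: False}


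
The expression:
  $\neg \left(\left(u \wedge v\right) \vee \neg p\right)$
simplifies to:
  $p \wedge \left(\neg u \vee \neg v\right)$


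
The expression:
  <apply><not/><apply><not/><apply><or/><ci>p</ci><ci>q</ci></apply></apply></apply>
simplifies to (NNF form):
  <apply><or/><ci>p</ci><ci>q</ci></apply>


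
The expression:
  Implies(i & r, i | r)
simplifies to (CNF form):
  True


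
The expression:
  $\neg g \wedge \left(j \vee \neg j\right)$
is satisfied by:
  {g: False}


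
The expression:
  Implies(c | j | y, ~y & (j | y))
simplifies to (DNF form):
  (j & ~y) | (~c & ~y)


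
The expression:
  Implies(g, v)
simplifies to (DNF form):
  v | ~g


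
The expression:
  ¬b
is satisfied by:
  {b: False}


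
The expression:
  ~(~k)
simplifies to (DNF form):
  k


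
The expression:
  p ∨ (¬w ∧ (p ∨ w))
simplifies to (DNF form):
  p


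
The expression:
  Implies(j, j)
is always true.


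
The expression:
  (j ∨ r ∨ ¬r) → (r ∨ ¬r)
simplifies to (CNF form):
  True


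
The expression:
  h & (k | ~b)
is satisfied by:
  {h: True, k: True, b: False}
  {h: True, k: False, b: False}
  {h: True, b: True, k: True}


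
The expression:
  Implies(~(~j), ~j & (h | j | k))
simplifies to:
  ~j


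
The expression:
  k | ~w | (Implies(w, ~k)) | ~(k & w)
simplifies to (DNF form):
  True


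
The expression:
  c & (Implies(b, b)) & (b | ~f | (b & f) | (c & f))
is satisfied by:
  {c: True}


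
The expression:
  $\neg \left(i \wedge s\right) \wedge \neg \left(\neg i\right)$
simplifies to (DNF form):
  $i \wedge \neg s$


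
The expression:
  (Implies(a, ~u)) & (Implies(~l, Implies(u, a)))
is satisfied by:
  {l: True, a: False, u: False}
  {a: False, u: False, l: False}
  {l: True, a: True, u: False}
  {a: True, l: False, u: False}
  {u: True, l: True, a: False}


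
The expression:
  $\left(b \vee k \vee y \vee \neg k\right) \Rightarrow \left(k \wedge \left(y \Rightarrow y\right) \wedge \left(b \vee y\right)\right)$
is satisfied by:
  {b: True, y: True, k: True}
  {b: True, k: True, y: False}
  {y: True, k: True, b: False}


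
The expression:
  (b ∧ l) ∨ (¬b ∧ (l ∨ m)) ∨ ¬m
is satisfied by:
  {l: True, m: False, b: False}
  {m: False, b: False, l: False}
  {b: True, l: True, m: False}
  {b: True, m: False, l: False}
  {l: True, m: True, b: False}
  {m: True, l: False, b: False}
  {b: True, m: True, l: True}


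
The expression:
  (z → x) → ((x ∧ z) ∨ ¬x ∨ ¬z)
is always true.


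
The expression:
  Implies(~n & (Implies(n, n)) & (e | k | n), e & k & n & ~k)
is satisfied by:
  {n: True, e: False, k: False}
  {n: True, k: True, e: False}
  {n: True, e: True, k: False}
  {n: True, k: True, e: True}
  {k: False, e: False, n: False}


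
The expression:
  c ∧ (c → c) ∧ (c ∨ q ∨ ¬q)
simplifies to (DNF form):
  c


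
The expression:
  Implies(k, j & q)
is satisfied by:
  {q: True, j: True, k: False}
  {q: True, j: False, k: False}
  {j: True, q: False, k: False}
  {q: False, j: False, k: False}
  {q: True, k: True, j: True}


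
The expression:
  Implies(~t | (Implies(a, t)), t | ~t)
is always true.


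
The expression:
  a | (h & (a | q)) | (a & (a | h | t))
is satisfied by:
  {a: True, h: True, q: True}
  {a: True, h: True, q: False}
  {a: True, q: True, h: False}
  {a: True, q: False, h: False}
  {h: True, q: True, a: False}


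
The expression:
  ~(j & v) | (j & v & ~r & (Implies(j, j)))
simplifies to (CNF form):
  ~j | ~r | ~v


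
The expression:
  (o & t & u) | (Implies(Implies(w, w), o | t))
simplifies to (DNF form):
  o | t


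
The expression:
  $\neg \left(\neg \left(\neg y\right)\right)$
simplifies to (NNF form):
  $\neg y$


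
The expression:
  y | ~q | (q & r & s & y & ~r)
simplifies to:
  y | ~q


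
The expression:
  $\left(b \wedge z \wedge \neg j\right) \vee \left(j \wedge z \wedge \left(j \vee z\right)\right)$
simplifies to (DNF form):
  $\left(b \wedge z\right) \vee \left(j \wedge z\right)$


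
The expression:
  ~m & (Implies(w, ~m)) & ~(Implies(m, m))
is never true.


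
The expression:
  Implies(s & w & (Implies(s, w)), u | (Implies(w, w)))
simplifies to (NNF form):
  True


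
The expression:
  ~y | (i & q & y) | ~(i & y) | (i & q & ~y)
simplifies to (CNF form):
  q | ~i | ~y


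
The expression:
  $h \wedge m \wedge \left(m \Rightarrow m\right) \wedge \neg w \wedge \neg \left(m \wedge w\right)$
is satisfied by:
  {h: True, m: True, w: False}


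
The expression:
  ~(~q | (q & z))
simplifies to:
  q & ~z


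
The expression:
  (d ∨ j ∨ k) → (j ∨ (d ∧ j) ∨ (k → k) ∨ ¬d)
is always true.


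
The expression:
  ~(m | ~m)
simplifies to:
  False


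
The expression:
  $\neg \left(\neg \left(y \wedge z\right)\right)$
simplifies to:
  $y \wedge z$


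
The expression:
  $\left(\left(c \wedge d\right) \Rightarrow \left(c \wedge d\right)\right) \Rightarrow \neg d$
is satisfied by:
  {d: False}


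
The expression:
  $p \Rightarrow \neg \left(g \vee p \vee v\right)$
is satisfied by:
  {p: False}


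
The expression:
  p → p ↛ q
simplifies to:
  ¬p ∨ ¬q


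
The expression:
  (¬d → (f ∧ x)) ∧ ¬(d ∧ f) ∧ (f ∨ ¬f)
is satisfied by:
  {d: True, x: True, f: False}
  {d: True, x: False, f: False}
  {f: True, x: True, d: False}


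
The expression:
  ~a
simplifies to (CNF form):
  ~a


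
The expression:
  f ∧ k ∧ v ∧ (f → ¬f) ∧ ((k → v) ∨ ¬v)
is never true.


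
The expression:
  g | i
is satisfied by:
  {i: True, g: True}
  {i: True, g: False}
  {g: True, i: False}


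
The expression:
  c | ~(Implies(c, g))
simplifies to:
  c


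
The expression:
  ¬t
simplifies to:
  ¬t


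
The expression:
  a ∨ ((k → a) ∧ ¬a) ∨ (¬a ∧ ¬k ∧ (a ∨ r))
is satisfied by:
  {a: True, k: False}
  {k: False, a: False}
  {k: True, a: True}


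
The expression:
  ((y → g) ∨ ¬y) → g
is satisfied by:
  {y: True, g: True}
  {y: True, g: False}
  {g: True, y: False}


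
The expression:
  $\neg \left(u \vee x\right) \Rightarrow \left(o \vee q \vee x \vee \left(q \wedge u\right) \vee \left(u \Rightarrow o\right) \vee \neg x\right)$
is always true.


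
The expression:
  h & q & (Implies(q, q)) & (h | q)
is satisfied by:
  {h: True, q: True}


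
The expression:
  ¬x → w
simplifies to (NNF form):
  w ∨ x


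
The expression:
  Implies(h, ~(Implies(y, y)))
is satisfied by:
  {h: False}


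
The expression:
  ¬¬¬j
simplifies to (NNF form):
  ¬j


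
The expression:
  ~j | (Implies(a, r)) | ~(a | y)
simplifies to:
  r | ~a | ~j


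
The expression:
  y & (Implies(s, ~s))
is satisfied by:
  {y: True, s: False}


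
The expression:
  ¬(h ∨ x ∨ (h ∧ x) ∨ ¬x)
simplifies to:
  False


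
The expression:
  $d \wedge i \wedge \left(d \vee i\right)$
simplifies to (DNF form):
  $d \wedge i$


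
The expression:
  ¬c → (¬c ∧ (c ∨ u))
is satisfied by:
  {c: True, u: True}
  {c: True, u: False}
  {u: True, c: False}


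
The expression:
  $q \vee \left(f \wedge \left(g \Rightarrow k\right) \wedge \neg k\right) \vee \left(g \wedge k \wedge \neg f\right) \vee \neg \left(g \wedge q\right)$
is always true.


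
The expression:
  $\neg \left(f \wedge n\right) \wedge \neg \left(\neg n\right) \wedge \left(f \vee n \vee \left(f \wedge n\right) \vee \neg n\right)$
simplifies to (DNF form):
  $n \wedge \neg f$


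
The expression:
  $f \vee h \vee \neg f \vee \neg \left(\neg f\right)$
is always true.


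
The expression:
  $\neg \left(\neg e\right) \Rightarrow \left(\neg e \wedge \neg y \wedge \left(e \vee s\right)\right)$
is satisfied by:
  {e: False}


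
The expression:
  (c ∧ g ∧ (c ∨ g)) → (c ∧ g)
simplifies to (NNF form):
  True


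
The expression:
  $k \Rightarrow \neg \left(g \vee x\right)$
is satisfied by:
  {x: False, k: False, g: False}
  {g: True, x: False, k: False}
  {x: True, g: False, k: False}
  {g: True, x: True, k: False}
  {k: True, g: False, x: False}


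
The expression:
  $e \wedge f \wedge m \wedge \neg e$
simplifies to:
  $\text{False}$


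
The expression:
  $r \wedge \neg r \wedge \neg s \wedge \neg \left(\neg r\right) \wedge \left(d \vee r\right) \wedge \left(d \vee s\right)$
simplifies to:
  $\text{False}$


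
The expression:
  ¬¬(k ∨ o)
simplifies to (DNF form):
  k ∨ o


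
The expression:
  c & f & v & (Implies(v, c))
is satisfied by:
  {c: True, f: True, v: True}


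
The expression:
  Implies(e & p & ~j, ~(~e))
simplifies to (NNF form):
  True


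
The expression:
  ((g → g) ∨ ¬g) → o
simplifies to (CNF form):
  o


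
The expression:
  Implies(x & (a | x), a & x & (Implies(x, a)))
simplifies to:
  a | ~x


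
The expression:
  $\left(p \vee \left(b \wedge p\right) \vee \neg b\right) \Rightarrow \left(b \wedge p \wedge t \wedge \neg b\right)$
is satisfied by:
  {b: True, p: False}


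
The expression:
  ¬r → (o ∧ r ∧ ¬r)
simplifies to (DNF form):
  r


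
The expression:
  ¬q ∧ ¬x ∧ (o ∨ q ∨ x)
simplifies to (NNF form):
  o ∧ ¬q ∧ ¬x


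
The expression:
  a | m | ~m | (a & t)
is always true.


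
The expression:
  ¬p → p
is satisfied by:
  {p: True}


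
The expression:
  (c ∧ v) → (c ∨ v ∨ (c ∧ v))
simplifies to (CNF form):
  True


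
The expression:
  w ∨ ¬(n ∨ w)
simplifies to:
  w ∨ ¬n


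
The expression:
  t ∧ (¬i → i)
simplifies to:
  i ∧ t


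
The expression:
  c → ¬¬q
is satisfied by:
  {q: True, c: False}
  {c: False, q: False}
  {c: True, q: True}


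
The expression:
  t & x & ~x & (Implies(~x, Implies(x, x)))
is never true.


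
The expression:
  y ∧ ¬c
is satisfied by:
  {y: True, c: False}


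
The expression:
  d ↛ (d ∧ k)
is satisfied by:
  {d: True, k: False}


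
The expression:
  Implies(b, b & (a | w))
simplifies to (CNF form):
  a | w | ~b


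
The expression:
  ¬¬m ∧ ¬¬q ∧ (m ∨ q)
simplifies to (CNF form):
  m ∧ q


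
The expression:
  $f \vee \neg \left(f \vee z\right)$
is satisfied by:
  {f: True, z: False}
  {z: False, f: False}
  {z: True, f: True}


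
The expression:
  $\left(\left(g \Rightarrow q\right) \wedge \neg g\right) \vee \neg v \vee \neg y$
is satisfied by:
  {g: False, v: False, y: False}
  {y: True, g: False, v: False}
  {v: True, g: False, y: False}
  {y: True, v: True, g: False}
  {g: True, y: False, v: False}
  {y: True, g: True, v: False}
  {v: True, g: True, y: False}


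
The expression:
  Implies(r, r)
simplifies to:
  True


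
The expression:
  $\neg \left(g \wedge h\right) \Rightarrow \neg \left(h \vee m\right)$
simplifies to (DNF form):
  $\left(g \wedge h\right) \vee \left(\neg h \wedge \neg m\right)$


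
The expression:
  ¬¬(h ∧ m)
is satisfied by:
  {h: True, m: True}


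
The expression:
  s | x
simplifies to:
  s | x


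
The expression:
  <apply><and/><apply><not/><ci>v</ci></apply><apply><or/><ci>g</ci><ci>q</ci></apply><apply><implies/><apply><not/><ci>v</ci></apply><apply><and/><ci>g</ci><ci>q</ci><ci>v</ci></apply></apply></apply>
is never true.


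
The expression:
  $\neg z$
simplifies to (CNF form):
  $\neg z$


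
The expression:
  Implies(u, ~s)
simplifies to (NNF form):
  ~s | ~u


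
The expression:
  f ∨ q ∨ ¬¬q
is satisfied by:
  {q: True, f: True}
  {q: True, f: False}
  {f: True, q: False}


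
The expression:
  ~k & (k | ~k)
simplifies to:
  ~k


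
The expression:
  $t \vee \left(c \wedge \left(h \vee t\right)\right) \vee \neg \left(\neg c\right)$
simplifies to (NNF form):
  $c \vee t$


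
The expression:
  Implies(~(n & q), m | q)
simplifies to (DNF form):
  m | q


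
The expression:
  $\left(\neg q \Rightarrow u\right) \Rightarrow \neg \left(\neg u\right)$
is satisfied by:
  {u: True, q: False}
  {q: False, u: False}
  {q: True, u: True}


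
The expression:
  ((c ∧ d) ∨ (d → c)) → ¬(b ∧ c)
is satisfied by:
  {c: False, b: False}
  {b: True, c: False}
  {c: True, b: False}


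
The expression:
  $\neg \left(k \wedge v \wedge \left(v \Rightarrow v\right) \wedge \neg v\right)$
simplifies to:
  $\text{True}$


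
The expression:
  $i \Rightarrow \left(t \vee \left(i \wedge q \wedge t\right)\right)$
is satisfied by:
  {t: True, i: False}
  {i: False, t: False}
  {i: True, t: True}


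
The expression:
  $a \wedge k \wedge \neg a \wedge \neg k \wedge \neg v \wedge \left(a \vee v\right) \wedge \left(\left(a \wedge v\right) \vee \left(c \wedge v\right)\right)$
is never true.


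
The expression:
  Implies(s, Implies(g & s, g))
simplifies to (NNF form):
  True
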